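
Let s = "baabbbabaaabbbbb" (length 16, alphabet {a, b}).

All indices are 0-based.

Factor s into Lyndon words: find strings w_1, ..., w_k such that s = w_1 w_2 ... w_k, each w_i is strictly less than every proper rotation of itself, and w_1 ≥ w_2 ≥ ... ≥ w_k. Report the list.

emit factor 1: 'b' (i=0, period=1)
emit factor 2: 'aabbbab' (i=1, period=7)
emit factor 3: 'aaabbbbb' (i=8, period=8)

["b", "aabbbab", "aaabbbbb"]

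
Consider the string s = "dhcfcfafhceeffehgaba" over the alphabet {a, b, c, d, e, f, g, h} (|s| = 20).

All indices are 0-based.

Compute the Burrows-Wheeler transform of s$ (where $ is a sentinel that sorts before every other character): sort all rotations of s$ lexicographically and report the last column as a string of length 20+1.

rank  rotation               last
    0  $dhcfcfafhceeffehgaba  a
    1  a$dhcfcfafhceeffehgab  b
    2  aba$dhcfcfafhceeffehg  g
    3  afhceeffehgaba$dhcfcf  f
    4  ba$dhcfcfafhceeffehga  a
    5  ceeffehgaba$dhcfcfafh  h
    6  cfafhceeffehgaba$dhcf  f
    7  cfcfafhceeffehgaba$dh  h
    8  dhcfcfafhceeffehgaba$  $
    9  eeffehgaba$dhcfcfafhc  c
   10  effehgaba$dhcfcfafhce  e
   11  ehgaba$dhcfcfafhceeff  f
   12  fafhceeffehgaba$dhcfc  c
   13  fcfafhceeffehgaba$dhc  c
   14  fehgaba$dhcfcfafhceef  f
   15  ffehgaba$dhcfcfafhcee  e
   16  fhceeffehgaba$dhcfcfa  a
   17  gaba$dhcfcfafhceeffeh  h
   18  hceeffehgaba$dhcfcfaf  f
   19  hcfcfafhceeffehgaba$d  d
   20  hgaba$dhcfcfafhceeffe  e

abgfahfh$cefccfeahfde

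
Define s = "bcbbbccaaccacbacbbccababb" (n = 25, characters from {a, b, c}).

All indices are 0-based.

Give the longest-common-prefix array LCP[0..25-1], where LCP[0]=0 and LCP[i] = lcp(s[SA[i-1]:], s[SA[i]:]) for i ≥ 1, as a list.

[0, 1, 2, 1, 3, 2, 0, 1, 2, 1, 2, 2, 5, 1, 2, 4, 0, 2, 2, 1, 2, 3, 1, 3, 3]

rank→(start, suffix):
  0 → (7, 'aaccacbacbbccababb')
  1 → (20, 'ababb')
  2 → (22, 'abb')
  3 → (11, 'acbacbbccababb')
  4 → (14, 'acbbccababb')
  5 → (8, 'accacbacbbccababb')
  6 → (24, 'b')
  7 → (21, 'babb')
  8 → (13, 'bacbbccababb')
  9 → (23, 'bb')
  10 → (2, 'bbbccaaccacbacbbccababb')
  11 → (3, 'bbccaaccacbacbbccababb')
  12 → (16, 'bbccababb')
  13 → (0, 'bcbbbccaaccacbacbbccababb')
  14 → (4, 'bccaaccacbacbbccababb')
  15 → (17, 'bccababb')
  16 → (6, 'caaccacbacbbccababb')
  17 → (19, 'cababb')
  18 → (10, 'cacbacbbccababb')
  19 → (12, 'cbacbbccababb')
  20 → (1, 'cbbbccaaccacbacbbccababb')
  21 → (15, 'cbbccababb')
  22 → (5, 'ccaaccacbacbbccababb')
  23 → (18, 'ccababb')
  24 → (9, 'ccacbacbbccababb')

SA = [7, 20, 22, 11, 14, 8, 24, 21, 13, 23, 2, 3, 16, 0, 4, 17, 6, 19, 10, 12, 1, 15, 5, 18, 9]
rank  pair      lcp
   1  s[7:],s[20:]  1  'a'
   2  s[20:],s[22:]  2  'ab'
   3  s[22:],s[11:]  1  'a'
   4  s[11:],s[14:]  3  'acb'
   5  s[14:],s[8:]  2  'ac'
   6  s[8:],s[24:]  0  ''
   7  s[24:],s[21:]  1  'b'
   8  s[21:],s[13:]  2  'ba'
   9  s[13:],s[23:]  1  'b'
  10  s[23:],s[2:]  2  'bb'
  11  s[2:],s[3:]  2  'bb'
  12  s[3:],s[16:]  5  'bbcca'
  13  s[16:],s[0:]  1  'b'
  14  s[0:],s[4:]  2  'bc'
  15  s[4:],s[17:]  4  'bcca'
  16  s[17:],s[6:]  0  ''
  17  s[6:],s[19:]  2  'ca'
  18  s[19:],s[10:]  2  'ca'
  19  s[10:],s[12:]  1  'c'
  20  s[12:],s[1:]  2  'cb'
  21  s[1:],s[15:]  3  'cbb'
  22  s[15:],s[5:]  1  'c'
  23  s[5:],s[18:]  3  'cca'
  24  s[18:],s[9:]  3  'cca'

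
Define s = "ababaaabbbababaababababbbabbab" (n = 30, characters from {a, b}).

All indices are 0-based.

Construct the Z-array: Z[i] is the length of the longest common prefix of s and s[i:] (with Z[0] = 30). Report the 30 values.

Z[0]=30
i=1: i≥r, start 0; Z[1]=0
i=2: i≥r, start 0; Z[2]=3 grow→box=[2,5)
i=3: min(r-i=2, Z[1]=0)=0; Z[3]=0
i=4: min(r-i=1, Z[2]=3)=1; Z[4]=1
i=5: i≥r, start 0; Z[5]=1 grow→box=[5,6)
i=6: i≥r, start 0; Z[6]=2 grow→box=[6,8)
i=7: min(r-i=1, Z[1]=0)=0; Z[7]=0
i=8: i≥r, start 0; Z[8]=0
i=9: i≥r, start 0; Z[9]=0
i=10: i≥r, start 0; Z[10]=6 grow→box=[10,16)
i=11: min(r-i=5, Z[1]=0)=0; Z[11]=0
i=12: min(r-i=4, Z[2]=3)=3; Z[12]=3
i=13: min(r-i=3, Z[3]=0)=0; Z[13]=0
i=14: min(r-i=2, Z[4]=1)=1; Z[14]=1
i=15: min(r-i=1, Z[5]=1)=1; Z[15]=5 grow→box=[15,20)
i=16: min(r-i=4, Z[1]=0)=0; Z[16]=0
i=17: min(r-i=3, Z[2]=3)=3; Z[17]=5 grow→box=[17,22)
i=18: min(r-i=4, Z[1]=0)=0; Z[18]=0
i=19: min(r-i=3, Z[2]=3)=3; Z[19]=4 grow→box=[19,23)
i=20: min(r-i=3, Z[1]=0)=0; Z[20]=0
i=21: min(r-i=2, Z[2]=3)=2; Z[21]=2
i=22: min(r-i=1, Z[3]=0)=0; Z[22]=0
i=23: i≥r, start 0; Z[23]=0
i=24: i≥r, start 0; Z[24]=0
i=25: i≥r, start 0; Z[25]=2 grow→box=[25,27)
i=26: min(r-i=1, Z[1]=0)=0; Z[26]=0
i=27: i≥r, start 0; Z[27]=0
i=28: i≥r, start 0; Z[28]=2 grow→box=[28,30)
i=29: min(r-i=1, Z[1]=0)=0; Z[29]=0

[30, 0, 3, 0, 1, 1, 2, 0, 0, 0, 6, 0, 3, 0, 1, 5, 0, 5, 0, 4, 0, 2, 0, 0, 0, 2, 0, 0, 2, 0]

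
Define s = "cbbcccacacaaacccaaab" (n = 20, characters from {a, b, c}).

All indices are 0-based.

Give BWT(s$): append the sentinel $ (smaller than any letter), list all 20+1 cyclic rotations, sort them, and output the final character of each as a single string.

rank  rotation               last
    0  $cbbcccacacaaacccaaab  b
    1  aaab$cbbcccacacaaaccc  c
    2  aaacccaaab$cbbcccacac  c
    3  aab$cbbcccacacaaaccca  a
    4  aacccaaab$cbbcccacaca  a
    5  ab$cbbcccacacaaacccaa  a
    6  acaaacccaaab$cbbcccac  c
    7  acacaaacccaaab$cbbccc  c
    8  acccaaab$cbbcccacacaa  a
    9  b$cbbcccacacaaacccaaa  a
   10  bbcccacacaaacccaaab$c  c
   11  bcccacacaaacccaaab$cb  b
   12  caaab$cbbcccacacaaacc  c
   13  caaacccaaab$cbbcccaca  a
   14  cacaaacccaaab$cbbccca  a
   15  cacacaaacccaaab$cbbcc  c
   16  cbbcccacacaaacccaaab$  $
   17  ccaaab$cbbcccacacaaac  c
   18  ccacacaaacccaaab$cbbc  c
   19  cccaaab$cbbcccacacaaa  a
   20  cccacacaaacccaaab$cbb  b

bccaaaccaacbcaac$ccab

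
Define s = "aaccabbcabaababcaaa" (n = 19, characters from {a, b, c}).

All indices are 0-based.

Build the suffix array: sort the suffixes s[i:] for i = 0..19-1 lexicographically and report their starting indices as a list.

[18, 17, 16, 10, 0, 8, 11, 4, 13, 1, 9, 12, 5, 14, 6, 15, 7, 3, 2]

rank | idx | suffix
   0 |  18 | a
   1 |  17 | aa
   2 |  16 | aaa
   3 |  10 | aababcaaa
   4 |   0 | aaccabbcabaababcaaa
   5 |   8 | abaababcaaa
   6 |  11 | ababcaaa
   7 |   4 | abbcabaababcaaa
   8 |  13 | abcaaa
   9 |   1 | accabbcabaababcaaa
  10 |   9 | baababcaaa
  11 |  12 | babcaaa
  12 |   5 | bbcabaababcaaa
  13 |  14 | bcaaa
  14 |   6 | bcabaababcaaa
  15 |  15 | caaa
  16 |   7 | cabaababcaaa
  17 |   3 | cabbcabaababcaaa
  18 |   2 | ccabbcabaababcaaa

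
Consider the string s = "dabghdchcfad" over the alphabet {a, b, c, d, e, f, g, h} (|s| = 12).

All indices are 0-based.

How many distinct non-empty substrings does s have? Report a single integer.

73

rank→(start, suffix):
  0 → (1, 'abghdchcfad')
  1 → (10, 'ad')
  2 → (2, 'bghdchcfad')
  3 → (8, 'cfad')
  4 → (6, 'chcfad')
  5 → (11, 'd')
  6 → (0, 'dabghdchcfad')
  7 → (5, 'dchcfad')
  8 → (9, 'fad')
  9 → (3, 'ghdchcfad')
  10 → (7, 'hcfad')
  11 → (4, 'hdchcfad')

SA = [1, 10, 2, 8, 6, 11, 0, 5, 9, 3, 7, 4]
rank  pair      lcp
   1  s[1:],s[10:]  1  'a'
   2  s[10:],s[2:]  0  ''
   3  s[2:],s[8:]  0  ''
   4  s[8:],s[6:]  1  'c'
   5  s[6:],s[11:]  0  ''
   6  s[11:],s[0:]  1  'd'
   7  s[0:],s[5:]  1  'd'
   8  s[5:],s[9:]  0  ''
   9  s[9:],s[3:]  0  ''
  10  s[3:],s[7:]  0  ''
  11  s[7:],s[4:]  1  'h'

n(n+1)/2 = 12·13/2 = 78
Σ LCP = 0 + 1 + 0 + 0 + 1 + 0 + 1 + 1 + 0 + 0 + 0 + 1 = 5
distinct = 78 − 5 = 73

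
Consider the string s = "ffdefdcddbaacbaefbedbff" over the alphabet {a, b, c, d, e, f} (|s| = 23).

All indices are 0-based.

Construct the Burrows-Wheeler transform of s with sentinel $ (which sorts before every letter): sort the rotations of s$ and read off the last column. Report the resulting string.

rank  rotation                  last
    0  $ffdefdcddbaacbaefbedbff  f
    1  aacbaefbedbff$ffdefdcddb  b
    2  acbaefbedbff$ffdefdcddba  a
    3  aefbedbff$ffdefdcddbaacb  b
    4  baacbaefbedbff$ffdefdcdd  d
    5  baefbedbff$ffdefdcddbaac  c
    6  bedbff$ffdefdcddbaacbaef  f
    7  bff$ffdefdcddbaacbaefbed  d
    8  cbaefbedbff$ffdefdcddbaa  a
    9  cddbaacbaefbedbff$ffdefd  d
   10  dbaacbaefbedbff$ffdefdcd  d
   11  dbff$ffdefdcddbaacbaefbe  e
   12  dcddbaacbaefbedbff$ffdef  f
   13  ddbaacbaefbedbff$ffdefdc  c
   14  defdcddbaacbaefbedbff$ff  f
   15  edbff$ffdefdcddbaacbaefb  b
   16  efbedbff$ffdefdcddbaacba  a
   17  efdcddbaacbaefbedbff$ffd  d
   18  f$ffdefdcddbaacbaefbedbf  f
   19  fbedbff$ffdefdcddbaacbae  e
   20  fdcddbaacbaefbedbff$ffde  e
   21  fdefdcddbaacbaefbedbff$f  f
   22  ff$ffdefdcddbaacbaefbedb  b
   23  ffdefdcddbaacbaefbedbff$  $

fbabdcfdaddefcfbadfeefb$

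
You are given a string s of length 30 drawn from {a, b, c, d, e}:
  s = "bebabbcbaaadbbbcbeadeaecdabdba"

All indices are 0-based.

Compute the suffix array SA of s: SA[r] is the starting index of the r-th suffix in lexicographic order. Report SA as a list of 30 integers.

[29, 8, 9, 3, 25, 10, 18, 21, 28, 7, 2, 12, 4, 13, 5, 14, 26, 16, 0, 6, 15, 23, 24, 27, 11, 19, 17, 20, 1, 22]

rank | idx | suffix
   0 |  29 | a
   1 |   8 | aaadbbbcbeadeaecdabdba
   2 |   9 | aadbbbcbeadeaecdabdba
   3 |   3 | abbcbaaadbbbcbeadeaecdabdba
   4 |  25 | abdba
   5 |  10 | adbbbcbeadeaecdabdba
   6 |  18 | adeaecdabdba
   7 |  21 | aecdabdba
   8 |  28 | ba
   9 |   7 | baaadbbbcbeadeaecdabdba
  10 |   2 | babbcbaaadbbbcbeadeaecdabdba
  11 |  12 | bbbcbeadeaecdabdba
  12 |   4 | bbcbaaadbbbcbeadeaecdabdba
  13 |  13 | bbcbeadeaecdabdba
  14 |   5 | bcbaaadbbbcbeadeaecdabdba
  15 |  14 | bcbeadeaecdabdba
  16 |  26 | bdba
  17 |  16 | beadeaecdabdba
  18 |   0 | bebabbcbaaadbbbcbeadeaecdabdba
  19 |   6 | cbaaadbbbcbeadeaecdabdba
  20 |  15 | cbeadeaecdabdba
  21 |  23 | cdabdba
  22 |  24 | dabdba
  23 |  27 | dba
  24 |  11 | dbbbcbeadeaecdabdba
  25 |  19 | deaecdabdba
  26 |  17 | eadeaecdabdba
  27 |  20 | eaecdabdba
  28 |   1 | ebabbcbaaadbbbcbeadeaecdabdba
  29 |  22 | ecdabdba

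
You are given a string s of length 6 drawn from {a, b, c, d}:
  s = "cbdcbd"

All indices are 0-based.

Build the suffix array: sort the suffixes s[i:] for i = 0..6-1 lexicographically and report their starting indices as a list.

[4, 1, 3, 0, 5, 2]

sorted suffixes:
  #0 SA[0]=4  'bd'
  #1 SA[1]=1  'bdcbd'
  #2 SA[2]=3  'cbd'
  #3 SA[3]=0  'cbdcbd'
  #4 SA[4]=5  'd'
  #5 SA[5]=2  'dcbd'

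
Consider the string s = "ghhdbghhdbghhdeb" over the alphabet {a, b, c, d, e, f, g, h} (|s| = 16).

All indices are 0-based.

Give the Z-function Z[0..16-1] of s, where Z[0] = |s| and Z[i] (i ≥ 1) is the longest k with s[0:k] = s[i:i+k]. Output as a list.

Z[0]=16
i=1: i≥r, start 0; Z[1]=0
i=2: i≥r, start 0; Z[2]=0
i=3: i≥r, start 0; Z[3]=0
i=4: i≥r, start 0; Z[4]=0
i=5: i≥r, start 0; Z[5]=9 grow→box=[5,14)
i=6: min(r-i=8, Z[1]=0)=0; Z[6]=0
i=7: min(r-i=7, Z[2]=0)=0; Z[7]=0
i=8: min(r-i=6, Z[3]=0)=0; Z[8]=0
i=9: min(r-i=5, Z[4]=0)=0; Z[9]=0
i=10: min(r-i=4, Z[5]=9)=4; Z[10]=4
i=11: min(r-i=3, Z[6]=0)=0; Z[11]=0
i=12: min(r-i=2, Z[7]=0)=0; Z[12]=0
i=13: min(r-i=1, Z[8]=0)=0; Z[13]=0
i=14: i≥r, start 0; Z[14]=0
i=15: i≥r, start 0; Z[15]=0

[16, 0, 0, 0, 0, 9, 0, 0, 0, 0, 4, 0, 0, 0, 0, 0]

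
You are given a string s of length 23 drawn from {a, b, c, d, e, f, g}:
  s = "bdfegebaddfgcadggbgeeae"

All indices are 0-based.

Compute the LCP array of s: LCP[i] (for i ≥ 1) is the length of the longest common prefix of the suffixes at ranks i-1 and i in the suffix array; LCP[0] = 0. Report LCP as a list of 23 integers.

[0, 2, 1, 0, 1, 1, 0, 0, 1, 2, 1, 0, 1, 1, 1, 1, 0, 1, 0, 1, 1, 2, 1]

sorted suffixes:
  #0 SA[0]=7  'addfgcadggbgeeae'
  #1 SA[1]=13  'adggbgeeae'
  #2 SA[2]=21  'ae'
  #3 SA[3]=6  'baddfgcadggbgeeae'
  #4 SA[4]=0  'bdfegebaddfgcadggbgeeae'
  #5 SA[5]=17  'bgeeae'
  #6 SA[6]=12  'cadggbgeeae'
  #7 SA[7]=8  'ddfgcadggbgeeae'
  #8 SA[8]=1  'dfegebaddfgcadggbgeeae'
  #9 SA[9]=9  'dfgcadggbgeeae'
  #10 SA[10]=14  'dggbgeeae'
  #11 SA[11]=22  'e'
  #12 SA[12]=20  'eae'
  #13 SA[13]=5  'ebaddfgcadggbgeeae'
  #14 SA[14]=19  'eeae'
  #15 SA[15]=3  'egebaddfgcadggbgeeae'
  #16 SA[16]=2  'fegebaddfgcadggbgeeae'
  #17 SA[17]=10  'fgcadggbgeeae'
  #18 SA[18]=16  'gbgeeae'
  #19 SA[19]=11  'gcadggbgeeae'
  #20 SA[20]=4  'gebaddfgcadggbgeeae'
  #21 SA[21]=18  'geeae'
  #22 SA[22]=15  'ggbgeeae'

SA = [7, 13, 21, 6, 0, 17, 12, 8, 1, 9, 14, 22, 20, 5, 19, 3, 2, 10, 16, 11, 4, 18, 15]
rank  pair      lcp
   1  s[7:],s[13:]  2  'ad'
   2  s[13:],s[21:]  1  'a'
   3  s[21:],s[6:]  0  ''
   4  s[6:],s[0:]  1  'b'
   5  s[0:],s[17:]  1  'b'
   6  s[17:],s[12:]  0  ''
   7  s[12:],s[8:]  0  ''
   8  s[8:],s[1:]  1  'd'
   9  s[1:],s[9:]  2  'df'
  10  s[9:],s[14:]  1  'd'
  11  s[14:],s[22:]  0  ''
  12  s[22:],s[20:]  1  'e'
  13  s[20:],s[5:]  1  'e'
  14  s[5:],s[19:]  1  'e'
  15  s[19:],s[3:]  1  'e'
  16  s[3:],s[2:]  0  ''
  17  s[2:],s[10:]  1  'f'
  18  s[10:],s[16:]  0  ''
  19  s[16:],s[11:]  1  'g'
  20  s[11:],s[4:]  1  'g'
  21  s[4:],s[18:]  2  'ge'
  22  s[18:],s[15:]  1  'g'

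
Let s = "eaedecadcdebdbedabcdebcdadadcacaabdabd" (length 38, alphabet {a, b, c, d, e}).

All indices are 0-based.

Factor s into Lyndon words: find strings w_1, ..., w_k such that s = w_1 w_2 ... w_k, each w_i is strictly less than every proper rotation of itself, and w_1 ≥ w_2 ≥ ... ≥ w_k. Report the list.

["e", "aedec", "adcdebdbed", "abcdebcdadadcac", "aabdabd"]

emit factor 1: 'e' (i=0, period=1)
emit factor 2: 'aedec' (i=1, period=5)
emit factor 3: 'adcdebdbed' (i=6, period=10)
emit factor 4: 'abcdebcdadadcac' (i=16, period=15)
emit factor 5: 'aabdabd' (i=31, period=7)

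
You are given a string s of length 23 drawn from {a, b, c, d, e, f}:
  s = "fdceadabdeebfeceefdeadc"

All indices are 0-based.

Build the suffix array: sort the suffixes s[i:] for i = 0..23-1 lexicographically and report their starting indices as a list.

rank | idx | suffix
   0 |   6 | abdeebfeceefdeadc
   1 |   4 | adabdeebfeceefdeadc
   2 |  20 | adc
   3 |   7 | bdeebfeceefdeadc
   4 |  11 | bfeceefdeadc
   5 |  22 | c
   6 |   2 | ceadabdeebfeceefdeadc
   7 |  14 | ceefdeadc
   8 |   5 | dabdeebfeceefdeadc
   9 |  21 | dc
  10 |   1 | dceadabdeebfeceefdeadc
  11 |  18 | deadc
  12 |   8 | deebfeceefdeadc
  13 |   3 | eadabdeebfeceefdeadc
  14 |  19 | eadc
  15 |  10 | ebfeceefdeadc
  16 |  13 | eceefdeadc
  17 |   9 | eebfeceefdeadc
  18 |  15 | eefdeadc
  19 |  16 | efdeadc
  20 |   0 | fdceadabdeebfeceefdeadc
  21 |  17 | fdeadc
  22 |  12 | feceefdeadc

[6, 4, 20, 7, 11, 22, 2, 14, 5, 21, 1, 18, 8, 3, 19, 10, 13, 9, 15, 16, 0, 17, 12]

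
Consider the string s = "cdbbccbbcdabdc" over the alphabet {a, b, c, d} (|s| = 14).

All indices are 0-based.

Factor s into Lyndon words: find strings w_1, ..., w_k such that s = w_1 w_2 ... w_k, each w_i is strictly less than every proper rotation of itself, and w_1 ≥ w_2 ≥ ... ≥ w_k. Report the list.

["cd", "bbccbbcd", "abdc"]

emit factor 1: 'cd' (i=0, period=2)
emit factor 2: 'bbccbbcd' (i=2, period=8)
emit factor 3: 'abdc' (i=10, period=4)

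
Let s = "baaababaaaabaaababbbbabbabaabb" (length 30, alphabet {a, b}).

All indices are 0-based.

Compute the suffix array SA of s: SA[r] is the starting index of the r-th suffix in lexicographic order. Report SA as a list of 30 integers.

rank→(start, suffix):
  0 → (7, 'aaaabaaababbbbabbabaabb')
  1 → (8, 'aaabaaababbbbabbabaabb')
  2 → (1, 'aaababaaaabaaababbbbabbabaabb')
  3 → (12, 'aaababbbbabbabaabb')
  4 → (9, 'aabaaababbbbabbabaabb')
  5 → (2, 'aababaaaabaaababbbbabbabaabb')
  6 → (13, 'aababbbbabbabaabb')
  7 → (26, 'aabb')
  8 → (5, 'abaaaabaaababbbbabbabaabb')
  9 → (10, 'abaaababbbbabbabaabb')
  10 → (24, 'abaabb')
  11 → (3, 'ababaaaabaaababbbbabbabaabb')
  12 → (14, 'ababbbbabbabaabb')
  13 → (27, 'abb')
  14 → (21, 'abbabaabb')
  15 → (16, 'abbbbabbabaabb')
  16 → (29, 'b')
  17 → (6, 'baaaabaaababbbbabbabaabb')
  18 → (0, 'baaababaaaabaaababbbbabbabaabb')
  19 → (11, 'baaababbbbabbabaabb')
  20 → (25, 'baabb')
  21 → (4, 'babaaaabaaababbbbabbabaabb')
  22 → (23, 'babaabb')
  23 → (20, 'babbabaabb')
  24 → (15, 'babbbbabbabaabb')
  25 → (28, 'bb')
  26 → (22, 'bbabaabb')
  27 → (19, 'bbabbabaabb')
  28 → (18, 'bbbabbabaabb')
  29 → (17, 'bbbbabbabaabb')

[7, 8, 1, 12, 9, 2, 13, 26, 5, 10, 24, 3, 14, 27, 21, 16, 29, 6, 0, 11, 25, 4, 23, 20, 15, 28, 22, 19, 18, 17]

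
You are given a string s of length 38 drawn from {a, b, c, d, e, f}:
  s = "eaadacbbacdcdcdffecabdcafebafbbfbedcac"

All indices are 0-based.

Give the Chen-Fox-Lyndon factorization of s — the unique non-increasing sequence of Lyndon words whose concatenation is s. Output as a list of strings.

emit factor 1: 'e' (i=0, period=1)
emit factor 2: 'aadacbbacdcdcdffecabdcafebafbbfbedcac' (i=1, period=37)

["e", "aadacbbacdcdcdffecabdcafebafbbfbedcac"]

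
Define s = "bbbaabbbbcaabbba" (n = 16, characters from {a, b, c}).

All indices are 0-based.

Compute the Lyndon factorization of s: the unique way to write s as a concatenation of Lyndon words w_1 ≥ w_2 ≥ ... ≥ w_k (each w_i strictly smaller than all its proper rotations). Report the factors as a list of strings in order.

["b", "b", "b", "aabbbbc", "aabbb", "a"]

emit factor 1: 'b' (i=0, period=1)
emit factor 2: 'b' (i=1, period=1)
emit factor 3: 'b' (i=2, period=1)
emit factor 4: 'aabbbbc' (i=3, period=7)
emit factor 5: 'aabbb' (i=10, period=5)
emit factor 6: 'a' (i=15, period=1)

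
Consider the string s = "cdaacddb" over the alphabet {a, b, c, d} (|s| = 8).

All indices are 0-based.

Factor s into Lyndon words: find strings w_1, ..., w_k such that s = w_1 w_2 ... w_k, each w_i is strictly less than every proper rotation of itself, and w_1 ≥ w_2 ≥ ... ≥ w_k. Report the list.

emit factor 1: 'cd' (i=0, period=2)
emit factor 2: 'aacddb' (i=2, period=6)

["cd", "aacddb"]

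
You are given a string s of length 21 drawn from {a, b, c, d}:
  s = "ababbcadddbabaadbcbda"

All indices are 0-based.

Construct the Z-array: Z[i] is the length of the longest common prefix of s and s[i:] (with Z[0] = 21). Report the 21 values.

[21, 0, 2, 0, 0, 0, 1, 0, 0, 0, 0, 3, 0, 1, 1, 0, 0, 0, 0, 0, 1]

Z[0]=21
i=1: fresh scan; Z[1]=0
i=2: fresh scan; Z[2]=2 grow→box=[2,4)
i=3: min(r-i=1, Z[1]=0)=0; Z[3]=0
i=4: fresh scan; Z[4]=0
i=5: fresh scan; Z[5]=0
i=6: fresh scan; Z[6]=1 grow→box=[6,7)
i=7: fresh scan; Z[7]=0
i=8: fresh scan; Z[8]=0
i=9: fresh scan; Z[9]=0
i=10: fresh scan; Z[10]=0
i=11: fresh scan; Z[11]=3 grow→box=[11,14)
i=12: min(r-i=2, Z[1]=0)=0; Z[12]=0
i=13: min(r-i=1, Z[2]=2)=1; Z[13]=1
i=14: fresh scan; Z[14]=1 grow→box=[14,15)
i=15: fresh scan; Z[15]=0
i=16: fresh scan; Z[16]=0
i=17: fresh scan; Z[17]=0
i=18: fresh scan; Z[18]=0
i=19: fresh scan; Z[19]=0
i=20: fresh scan; Z[20]=1 grow→box=[20,21)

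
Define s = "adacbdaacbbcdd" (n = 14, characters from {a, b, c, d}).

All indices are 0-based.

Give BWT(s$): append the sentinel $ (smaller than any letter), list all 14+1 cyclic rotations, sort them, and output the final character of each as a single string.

ddad$cbcaabdbac

rank  rotation         last
    0  $adacbdaacbbcdd  d
    1  aacbbcdd$adacbd  d
    2  acbbcdd$adacbda  a
    3  acbdaacbbcdd$ad  d
    4  adacbdaacbbcdd$  $
    5  bbcdd$adacbdaac  c
    6  bcdd$adacbdaacb  b
    7  bdaacbbcdd$adac  c
    8  cbbcdd$adacbdaa  a
    9  cbdaacbbcdd$ada  a
   10  cdd$adacbdaacbb  b
   11  d$adacbdaacbbcd  d
   12  daacbbcdd$adacb  b
   13  dacbdaacbbcdd$a  a
   14  dd$adacbdaacbbc  c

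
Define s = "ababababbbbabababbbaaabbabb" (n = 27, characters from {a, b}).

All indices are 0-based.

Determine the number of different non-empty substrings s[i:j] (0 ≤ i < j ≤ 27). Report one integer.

sorted suffixes:
  #0 SA[0]=19  'aaabbabb'
  #1 SA[1]=20  'aabbabb'
  #2 SA[2]=0  'ababababbbbabababbbaaabbabb'
  #3 SA[3]=11  'abababbbaaabbabb'
  #4 SA[4]=2  'abababbbbabababbbaaabbabb'
  #5 SA[5]=13  'ababbbaaabbabb'
  #6 SA[6]=4  'ababbbbabababbbaaabbabb'
  #7 SA[7]=24  'abb'
  #8 SA[8]=21  'abbabb'
  #9 SA[9]=15  'abbbaaabbabb'
  #10 SA[10]=6  'abbbbabababbbaaabbabb'
  #11 SA[11]=26  'b'
  #12 SA[12]=18  'baaabbabb'
  #13 SA[13]=10  'babababbbaaabbabb'
  #14 SA[14]=1  'babababbbbabababbbaaabbabb'
  #15 SA[15]=12  'bababbbaaabbabb'
  #16 SA[16]=3  'bababbbbabababbbaaabbabb'
  #17 SA[17]=23  'babb'
  #18 SA[18]=14  'babbbaaabbabb'
  #19 SA[19]=5  'babbbbabababbbaaabbabb'
  #20 SA[20]=25  'bb'
  #21 SA[21]=17  'bbaaabbabb'
  #22 SA[22]=9  'bbabababbbaaabbabb'
  #23 SA[23]=22  'bbabb'
  #24 SA[24]=16  'bbbaaabbabb'
  #25 SA[25]=8  'bbbabababbbaaabbabb'
  #26 SA[26]=7  'bbbbabababbbaaabbabb'

SA = [19, 20, 0, 11, 2, 13, 4, 24, 21, 15, 6, 26, 18, 10, 1, 12, 3, 23, 14, 5, 25, 17, 9, 22, 16, 8, 7]
i: (SA[i-1],SA[i]) lcp shared
  1: (19,20) 2 'aa'
  2: (20,0) 1 'a'
  3: (0,11) 6 'ababab'
  4: (11,2) 8 'abababbb'
  5: (2,13) 4 'abab'
  6: (13,4) 6 'ababbb'
  7: (4,24) 2 'ab'
  8: (24,21) 3 'abb'
  9: (21,15) 3 'abb'
  10: (15,6) 4 'abbb'
  11: (6,26) 0 ''
  12: (26,18) 1 'b'
  13: (18,10) 2 'ba'
  14: (10,1) 9 'babababbb'
  15: (1,12) 5 'babab'
  16: (12,3) 7 'bababbb'
  17: (3,23) 3 'bab'
  18: (23,14) 4 'babb'
  19: (14,5) 5 'babbb'
  20: (5,25) 1 'b'
  21: (25,17) 2 'bb'
  22: (17,9) 3 'bba'
  23: (9,22) 4 'bbab'
  24: (22,16) 2 'bb'
  25: (16,8) 4 'bbba'
  26: (8,7) 3 'bbb'

n(n+1)/2 = 27·28/2 = 378
Σ LCP = 0 + 2 + 1 + 6 + 8 + 4 + 6 + 2 + 3 + 3 + 4 + 0 + 1 + 2 + 9 + 5 + 7 + 3 + 4 + 5 + 1 + 2 + 3 + 4 + 2 + 4 + 3 = 94
distinct = 378 − 94 = 284

284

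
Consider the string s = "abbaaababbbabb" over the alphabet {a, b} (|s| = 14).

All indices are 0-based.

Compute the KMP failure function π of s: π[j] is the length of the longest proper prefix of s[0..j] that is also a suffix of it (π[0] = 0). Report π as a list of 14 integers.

[0, 0, 0, 1, 1, 1, 2, 1, 2, 3, 0, 1, 2, 3]

π[0] = 0
j=1 s[j]='b': π[1]=0 (border '')
j=2 s[j]='b': π[2]=0 (border '')
j=3 s[j]='a': π[3]=1 (border 'a')
j=4 s[j]='a': k: 1→0; π[4]=1 (border 'a')
j=5 s[j]='a': k: 1→0; π[5]=1 (border 'a')
j=6 s[j]='b': π[6]=2 (border 'ab')
j=7 s[j]='a': k: 2→0; π[7]=1 (border 'a')
j=8 s[j]='b': π[8]=2 (border 'ab')
j=9 s[j]='b': π[9]=3 (border 'abb')
j=10 s[j]='b': k: 3→0; π[10]=0 (border '')
j=11 s[j]='a': π[11]=1 (border 'a')
j=12 s[j]='b': π[12]=2 (border 'ab')
j=13 s[j]='b': π[13]=3 (border 'abb')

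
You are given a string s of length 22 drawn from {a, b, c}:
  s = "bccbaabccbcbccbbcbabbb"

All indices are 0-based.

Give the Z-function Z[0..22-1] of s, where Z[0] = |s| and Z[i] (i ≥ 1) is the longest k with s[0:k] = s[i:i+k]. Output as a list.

Z[0]=22
i=1: i≥r, start 0; Z[1]=0
i=2: i≥r, start 0; Z[2]=0
i=3: i≥r, start 0; Z[3]=1 grow→box=[3,4)
i=4: i≥r, start 0; Z[4]=0
i=5: i≥r, start 0; Z[5]=0
i=6: i≥r, start 0; Z[6]=4 grow→box=[6,10)
i=7: min(r-i=3, Z[1]=0)=0; Z[7]=0
i=8: min(r-i=2, Z[2]=0)=0; Z[8]=0
i=9: min(r-i=1, Z[3]=1)=1; Z[9]=2 grow→box=[9,11)
i=10: min(r-i=1, Z[1]=0)=0; Z[10]=0
i=11: i≥r, start 0; Z[11]=4 grow→box=[11,15)
i=12: min(r-i=3, Z[1]=0)=0; Z[12]=0
i=13: min(r-i=2, Z[2]=0)=0; Z[13]=0
i=14: min(r-i=1, Z[3]=1)=1; Z[14]=1
i=15: i≥r, start 0; Z[15]=2 grow→box=[15,17)
i=16: min(r-i=1, Z[1]=0)=0; Z[16]=0
i=17: i≥r, start 0; Z[17]=1 grow→box=[17,18)
i=18: i≥r, start 0; Z[18]=0
i=19: i≥r, start 0; Z[19]=1 grow→box=[19,20)
i=20: i≥r, start 0; Z[20]=1 grow→box=[20,21)
i=21: i≥r, start 0; Z[21]=1 grow→box=[21,22)

[22, 0, 0, 1, 0, 0, 4, 0, 0, 2, 0, 4, 0, 0, 1, 2, 0, 1, 0, 1, 1, 1]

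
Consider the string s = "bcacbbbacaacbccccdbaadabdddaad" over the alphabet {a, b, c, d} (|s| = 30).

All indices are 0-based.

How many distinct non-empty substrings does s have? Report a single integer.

sorted suffixes:
  #0 SA[0]=9  'aacbccccdbaadabdddaad'
  #1 SA[1]=27  'aad'
  #2 SA[2]=19  'aadabdddaad'
  #3 SA[3]=22  'abdddaad'
  #4 SA[4]=7  'acaacbccccdbaadabdddaad'
  #5 SA[5]=2  'acbbbacaacbccccdbaadabdddaad'
  #6 SA[6]=10  'acbccccdbaadabdddaad'
  #7 SA[7]=28  'ad'
  #8 SA[8]=20  'adabdddaad'
  #9 SA[9]=18  'baadabdddaad'
  #10 SA[10]=6  'bacaacbccccdbaadabdddaad'
  #11 SA[11]=5  'bbacaacbccccdbaadabdddaad'
  #12 SA[12]=4  'bbbacaacbccccdbaadabdddaad'
  #13 SA[13]=0  'bcacbbbacaacbccccdbaadabdddaad'
  #14 SA[14]=12  'bccccdbaadabdddaad'
  #15 SA[15]=23  'bdddaad'
  #16 SA[16]=8  'caacbccccdbaadabdddaad'
  #17 SA[17]=1  'cacbbbacaacbccccdbaadabdddaad'
  #18 SA[18]=3  'cbbbacaacbccccdbaadabdddaad'
  #19 SA[19]=11  'cbccccdbaadabdddaad'
  #20 SA[20]=13  'ccccdbaadabdddaad'
  #21 SA[21]=14  'cccdbaadabdddaad'
  #22 SA[22]=15  'ccdbaadabdddaad'
  #23 SA[23]=16  'cdbaadabdddaad'
  #24 SA[24]=29  'd'
  #25 SA[25]=26  'daad'
  #26 SA[26]=21  'dabdddaad'
  #27 SA[27]=17  'dbaadabdddaad'
  #28 SA[28]=25  'ddaad'
  #29 SA[29]=24  'dddaad'

SA = [9, 27, 19, 22, 7, 2, 10, 28, 20, 18, 6, 5, 4, 0, 12, 23, 8, 1, 3, 11, 13, 14, 15, 16, 29, 26, 21, 17, 25, 24]
[i] adj suffixes → lcp
  [1] 9/27 → 2 ('aa')
  [2] 27/19 → 3 ('aad')
  [3] 19/22 → 1 ('a')
  [4] 22/7 → 1 ('a')
  [5] 7/2 → 2 ('ac')
  [6] 2/10 → 3 ('acb')
  [7] 10/28 → 1 ('a')
  [8] 28/20 → 2 ('ad')
  [9] 20/18 → 0 ('')
  [10] 18/6 → 2 ('ba')
  [11] 6/5 → 1 ('b')
  [12] 5/4 → 2 ('bb')
  [13] 4/0 → 1 ('b')
  [14] 0/12 → 2 ('bc')
  [15] 12/23 → 1 ('b')
  [16] 23/8 → 0 ('')
  [17] 8/1 → 2 ('ca')
  [18] 1/3 → 1 ('c')
  [19] 3/11 → 2 ('cb')
  [20] 11/13 → 1 ('c')
  [21] 13/14 → 3 ('ccc')
  [22] 14/15 → 2 ('cc')
  [23] 15/16 → 1 ('c')
  [24] 16/29 → 0 ('')
  [25] 29/26 → 1 ('d')
  [26] 26/21 → 2 ('da')
  [27] 21/17 → 1 ('d')
  [28] 17/25 → 1 ('d')
  [29] 25/24 → 2 ('dd')

n(n+1)/2 = 30·31/2 = 465
Σ LCP = 0 + 2 + 3 + 1 + 1 + 2 + 3 + 1 + 2 + 0 + 2 + 1 + 2 + 1 + 2 + 1 + 0 + 2 + 1 + 2 + 1 + 3 + 2 + 1 + 0 + 1 + 2 + 1 + 1 + 2 = 43
distinct = 465 − 43 = 422

422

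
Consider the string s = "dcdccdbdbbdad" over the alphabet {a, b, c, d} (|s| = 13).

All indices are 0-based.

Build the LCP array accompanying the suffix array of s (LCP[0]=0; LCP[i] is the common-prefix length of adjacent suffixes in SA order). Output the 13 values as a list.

[0, 0, 1, 2, 0, 1, 2, 0, 1, 1, 2, 1, 2]

rank | idx | suffix
   0 |  11 | ad
   1 |   8 | bbdad
   2 |   9 | bdad
   3 |   6 | bdbbdad
   4 |   3 | ccdbdbbdad
   5 |   4 | cdbdbbdad
   6 |   1 | cdccdbdbbdad
   7 |  12 | d
   8 |  10 | dad
   9 |   7 | dbbdad
  10 |   5 | dbdbbdad
  11 |   2 | dccdbdbbdad
  12 |   0 | dcdccdbdbbdad

SA = [11, 8, 9, 6, 3, 4, 1, 12, 10, 7, 5, 2, 0]
i: (SA[i-1],SA[i]) lcp shared
  1: (11,8) 0 ''
  2: (8,9) 1 'b'
  3: (9,6) 2 'bd'
  4: (6,3) 0 ''
  5: (3,4) 1 'c'
  6: (4,1) 2 'cd'
  7: (1,12) 0 ''
  8: (12,10) 1 'd'
  9: (10,7) 1 'd'
  10: (7,5) 2 'db'
  11: (5,2) 1 'd'
  12: (2,0) 2 'dc'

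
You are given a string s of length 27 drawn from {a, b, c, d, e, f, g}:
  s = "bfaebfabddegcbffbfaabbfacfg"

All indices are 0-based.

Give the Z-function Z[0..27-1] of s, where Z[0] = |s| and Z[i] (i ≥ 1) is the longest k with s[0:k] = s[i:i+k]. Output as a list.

Z[0]=27
i=1: fresh scan; Z[1]=0
i=2: fresh scan; Z[2]=0
i=3: fresh scan; Z[3]=0
i=4: fresh scan; Z[4]=3 extend→box=[4,7)
i=5: min(r-i=2, Z[1]=0)=0; Z[5]=0
i=6: min(r-i=1, Z[2]=0)=0; Z[6]=0
i=7: fresh scan; Z[7]=1 extend→box=[7,8)
i=8: fresh scan; Z[8]=0
i=9: fresh scan; Z[9]=0
i=10: fresh scan; Z[10]=0
i=11: fresh scan; Z[11]=0
i=12: fresh scan; Z[12]=0
i=13: fresh scan; Z[13]=2 extend→box=[13,15)
i=14: min(r-i=1, Z[1]=0)=0; Z[14]=0
i=15: fresh scan; Z[15]=0
i=16: fresh scan; Z[16]=3 extend→box=[16,19)
i=17: min(r-i=2, Z[1]=0)=0; Z[17]=0
i=18: min(r-i=1, Z[2]=0)=0; Z[18]=0
i=19: fresh scan; Z[19]=0
i=20: fresh scan; Z[20]=1 extend→box=[20,21)
i=21: fresh scan; Z[21]=3 extend→box=[21,24)
i=22: min(r-i=2, Z[1]=0)=0; Z[22]=0
i=23: min(r-i=1, Z[2]=0)=0; Z[23]=0
i=24: fresh scan; Z[24]=0
i=25: fresh scan; Z[25]=0
i=26: fresh scan; Z[26]=0

[27, 0, 0, 0, 3, 0, 0, 1, 0, 0, 0, 0, 0, 2, 0, 0, 3, 0, 0, 0, 1, 3, 0, 0, 0, 0, 0]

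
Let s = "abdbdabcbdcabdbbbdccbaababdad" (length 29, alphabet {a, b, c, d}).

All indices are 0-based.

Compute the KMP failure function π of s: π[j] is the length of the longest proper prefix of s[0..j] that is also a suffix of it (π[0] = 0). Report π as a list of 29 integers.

[0, 0, 0, 0, 0, 1, 2, 0, 0, 0, 0, 1, 2, 3, 4, 0, 0, 0, 0, 0, 0, 1, 1, 2, 1, 2, 3, 1, 0]

π[0] = 0
j=1 s[j]='b': π[1]=0 (border '')
j=2 s[j]='d': π[2]=0 (border '')
j=3 s[j]='b': π[3]=0 (border '')
j=4 s[j]='d': π[4]=0 (border '')
j=5 s[j]='a': π[5]=1 (border 'a')
j=6 s[j]='b': π[6]=2 (border 'ab')
j=7 s[j]='c': k: 2→0; π[7]=0 (border '')
j=8 s[j]='b': π[8]=0 (border '')
j=9 s[j]='d': π[9]=0 (border '')
j=10 s[j]='c': π[10]=0 (border '')
j=11 s[j]='a': π[11]=1 (border 'a')
j=12 s[j]='b': π[12]=2 (border 'ab')
j=13 s[j]='d': π[13]=3 (border 'abd')
j=14 s[j]='b': π[14]=4 (border 'abdb')
j=15 s[j]='b': k: 4→0; π[15]=0 (border '')
j=16 s[j]='b': π[16]=0 (border '')
j=17 s[j]='d': π[17]=0 (border '')
j=18 s[j]='c': π[18]=0 (border '')
j=19 s[j]='c': π[19]=0 (border '')
j=20 s[j]='b': π[20]=0 (border '')
j=21 s[j]='a': π[21]=1 (border 'a')
j=22 s[j]='a': k: 1→0; π[22]=1 (border 'a')
j=23 s[j]='b': π[23]=2 (border 'ab')
j=24 s[j]='a': k: 2→0; π[24]=1 (border 'a')
j=25 s[j]='b': π[25]=2 (border 'ab')
j=26 s[j]='d': π[26]=3 (border 'abd')
j=27 s[j]='a': k: 3→0; π[27]=1 (border 'a')
j=28 s[j]='d': k: 1→0; π[28]=0 (border '')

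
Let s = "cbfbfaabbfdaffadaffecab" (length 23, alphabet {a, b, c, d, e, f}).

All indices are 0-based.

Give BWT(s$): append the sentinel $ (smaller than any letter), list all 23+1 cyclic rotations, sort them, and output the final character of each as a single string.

bfcafddaafcbe$fafbfbbfaa

rank  rotation                  last
    0  $cbfbfaabbfdaffadaffecab  b
    1  aabbfdaffadaffecab$cbfbf  f
    2  ab$cbfbfaabbfdaffadaffec  c
    3  abbfdaffadaffecab$cbfbfa  a
    4  adaffecab$cbfbfaabbfdaff  f
    5  affadaffecab$cbfbfaabbfd  d
    6  affecab$cbfbfaabbfdaffad  d
    7  b$cbfbfaabbfdaffadaffeca  a
    8  bbfdaffadaffecab$cbfbfaa  a
    9  bfaabbfdaffadaffecab$cbf  f
   10  bfbfaabbfdaffadaffecab$c  c
   11  bfdaffadaffecab$cbfbfaab  b
   12  cab$cbfbfaabbfdaffadaffe  e
   13  cbfbfaabbfdaffadaffecab$  $
   14  daffadaffecab$cbfbfaabbf  f
   15  daffecab$cbfbfaabbfdaffa  a
   16  ecab$cbfbfaabbfdaffadaff  f
   17  faabbfdaffadaffecab$cbfb  b
   18  fadaffecab$cbfbfaabbfdaf  f
   19  fbfaabbfdaffadaffecab$cb  b
   20  fdaffadaffecab$cbfbfaabb  b
   21  fecab$cbfbfaabbfdaffadaf  f
   22  ffadaffecab$cbfbfaabbfda  a
   23  ffecab$cbfbfaabbfdaffada  a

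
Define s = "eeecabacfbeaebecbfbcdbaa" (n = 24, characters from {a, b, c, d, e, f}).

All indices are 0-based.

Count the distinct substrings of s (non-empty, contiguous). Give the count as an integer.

277

rank→(start, suffix):
  0 → (23, 'a')
  1 → (22, 'aa')
  2 → (4, 'abacfbeaebecbfbcdbaa')
  3 → (6, 'acfbeaebecbfbcdbaa')
  4 → (11, 'aebecbfbcdbaa')
  5 → (21, 'baa')
  6 → (5, 'bacfbeaebecbfbcdbaa')
  7 → (18, 'bcdbaa')
  8 → (9, 'beaebecbfbcdbaa')
  9 → (13, 'becbfbcdbaa')
  10 → (16, 'bfbcdbaa')
  11 → (3, 'cabacfbeaebecbfbcdbaa')
  12 → (15, 'cbfbcdbaa')
  13 → (19, 'cdbaa')
  14 → (7, 'cfbeaebecbfbcdbaa')
  15 → (20, 'dbaa')
  16 → (10, 'eaebecbfbcdbaa')
  17 → (12, 'ebecbfbcdbaa')
  18 → (2, 'ecabacfbeaebecbfbcdbaa')
  19 → (14, 'ecbfbcdbaa')
  20 → (1, 'eecabacfbeaebecbfbcdbaa')
  21 → (0, 'eeecabacfbeaebecbfbcdbaa')
  22 → (17, 'fbcdbaa')
  23 → (8, 'fbeaebecbfbcdbaa')

SA = [23, 22, 4, 6, 11, 21, 5, 18, 9, 13, 16, 3, 15, 19, 7, 20, 10, 12, 2, 14, 1, 0, 17, 8]
[i] adj suffixes → lcp
  [1] 23/22 → 1 ('a')
  [2] 22/4 → 1 ('a')
  [3] 4/6 → 1 ('a')
  [4] 6/11 → 1 ('a')
  [5] 11/21 → 0 ('')
  [6] 21/5 → 2 ('ba')
  [7] 5/18 → 1 ('b')
  [8] 18/9 → 1 ('b')
  [9] 9/13 → 2 ('be')
  [10] 13/16 → 1 ('b')
  [11] 16/3 → 0 ('')
  [12] 3/15 → 1 ('c')
  [13] 15/19 → 1 ('c')
  [14] 19/7 → 1 ('c')
  [15] 7/20 → 0 ('')
  [16] 20/10 → 0 ('')
  [17] 10/12 → 1 ('e')
  [18] 12/2 → 1 ('e')
  [19] 2/14 → 2 ('ec')
  [20] 14/1 → 1 ('e')
  [21] 1/0 → 2 ('ee')
  [22] 0/17 → 0 ('')
  [23] 17/8 → 2 ('fb')

n(n+1)/2 = 24·25/2 = 300
Σ LCP = 0 + 1 + 1 + 1 + 1 + 0 + 2 + 1 + 1 + 2 + 1 + 0 + 1 + 1 + 1 + 0 + 0 + 1 + 1 + 2 + 1 + 2 + 0 + 2 = 23
distinct = 300 − 23 = 277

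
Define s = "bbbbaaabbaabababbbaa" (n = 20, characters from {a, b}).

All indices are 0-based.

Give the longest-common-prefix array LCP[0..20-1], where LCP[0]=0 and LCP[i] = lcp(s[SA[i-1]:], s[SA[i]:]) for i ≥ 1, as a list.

[0, 1, 2, 2, 3, 1, 4, 2, 3, 0, 3, 3, 2, 3, 1, 4, 4, 2, 5, 3]

rank→(start, suffix):
  0 → (19, 'a')
  1 → (18, 'aa')
  2 → (4, 'aaabbaabababbbaa')
  3 → (9, 'aabababbbaa')
  4 → (5, 'aabbaabababbbaa')
  5 → (10, 'abababbbaa')
  6 → (12, 'ababbbaa')
  7 → (6, 'abbaabababbbaa')
  8 → (14, 'abbbaa')
  9 → (17, 'baa')
  10 → (3, 'baaabbaabababbbaa')
  11 → (8, 'baabababbbaa')
  12 → (11, 'bababbbaa')
  13 → (13, 'babbbaa')
  14 → (16, 'bbaa')
  15 → (2, 'bbaaabbaabababbbaa')
  16 → (7, 'bbaabababbbaa')
  17 → (15, 'bbbaa')
  18 → (1, 'bbbaaabbaabababbbaa')
  19 → (0, 'bbbbaaabbaabababbbaa')

SA = [19, 18, 4, 9, 5, 10, 12, 6, 14, 17, 3, 8, 11, 13, 16, 2, 7, 15, 1, 0]
[i] adj suffixes → lcp
  [1] 19/18 → 1 ('a')
  [2] 18/4 → 2 ('aa')
  [3] 4/9 → 2 ('aa')
  [4] 9/5 → 3 ('aab')
  [5] 5/10 → 1 ('a')
  [6] 10/12 → 4 ('abab')
  [7] 12/6 → 2 ('ab')
  [8] 6/14 → 3 ('abb')
  [9] 14/17 → 0 ('')
  [10] 17/3 → 3 ('baa')
  [11] 3/8 → 3 ('baa')
  [12] 8/11 → 2 ('ba')
  [13] 11/13 → 3 ('bab')
  [14] 13/16 → 1 ('b')
  [15] 16/2 → 4 ('bbaa')
  [16] 2/7 → 4 ('bbaa')
  [17] 7/15 → 2 ('bb')
  [18] 15/1 → 5 ('bbbaa')
  [19] 1/0 → 3 ('bbb')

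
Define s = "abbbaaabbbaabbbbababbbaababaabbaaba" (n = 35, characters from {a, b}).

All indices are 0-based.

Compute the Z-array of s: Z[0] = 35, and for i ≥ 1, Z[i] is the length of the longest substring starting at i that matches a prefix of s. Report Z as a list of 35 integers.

Z[0]=35
i=1: i≥r, start 0; Z[1]=0
i=2: i≥r, start 0; Z[2]=0
i=3: i≥r, start 0; Z[3]=0
i=4: i≥r, start 0; Z[4]=1 extend→box=[4,5)
i=5: i≥r, start 0; Z[5]=1 extend→box=[5,6)
i=6: i≥r, start 0; Z[6]=6 extend→box=[6,12)
i=7: min(r-i=5, Z[1]=0)=0; Z[7]=0
i=8: min(r-i=4, Z[2]=0)=0; Z[8]=0
i=9: min(r-i=3, Z[3]=0)=0; Z[9]=0
i=10: min(r-i=2, Z[4]=1)=1; Z[10]=1
i=11: min(r-i=1, Z[5]=1)=1; Z[11]=4 extend→box=[11,15)
i=12: min(r-i=3, Z[1]=0)=0; Z[12]=0
i=13: min(r-i=2, Z[2]=0)=0; Z[13]=0
i=14: min(r-i=1, Z[3]=0)=0; Z[14]=0
i=15: i≥r, start 0; Z[15]=0
i=16: i≥r, start 0; Z[16]=2 extend→box=[16,18)
i=17: min(r-i=1, Z[1]=0)=0; Z[17]=0
i=18: i≥r, start 0; Z[18]=6 extend→box=[18,24)
i=19: min(r-i=5, Z[1]=0)=0; Z[19]=0
i=20: min(r-i=4, Z[2]=0)=0; Z[20]=0
i=21: min(r-i=3, Z[3]=0)=0; Z[21]=0
i=22: min(r-i=2, Z[4]=1)=1; Z[22]=1
i=23: min(r-i=1, Z[5]=1)=1; Z[23]=2 extend→box=[23,25)
i=24: min(r-i=1, Z[1]=0)=0; Z[24]=0
i=25: i≥r, start 0; Z[25]=2 extend→box=[25,27)
i=26: min(r-i=1, Z[1]=0)=0; Z[26]=0
i=27: i≥r, start 0; Z[27]=1 extend→box=[27,28)
i=28: i≥r, start 0; Z[28]=3 extend→box=[28,31)
i=29: min(r-i=2, Z[1]=0)=0; Z[29]=0
i=30: min(r-i=1, Z[2]=0)=0; Z[30]=0
i=31: i≥r, start 0; Z[31]=1 extend→box=[31,32)
i=32: i≥r, start 0; Z[32]=2 extend→box=[32,34)
i=33: min(r-i=1, Z[1]=0)=0; Z[33]=0
i=34: i≥r, start 0; Z[34]=1 extend→box=[34,35)

[35, 0, 0, 0, 1, 1, 6, 0, 0, 0, 1, 4, 0, 0, 0, 0, 2, 0, 6, 0, 0, 0, 1, 2, 0, 2, 0, 1, 3, 0, 0, 1, 2, 0, 1]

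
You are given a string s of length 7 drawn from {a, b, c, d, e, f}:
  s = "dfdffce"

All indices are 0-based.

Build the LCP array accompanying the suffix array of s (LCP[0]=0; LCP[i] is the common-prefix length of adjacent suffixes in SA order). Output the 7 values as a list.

[0, 0, 2, 0, 0, 1, 1]

rank→(start, suffix):
  0 → (5, 'ce')
  1 → (0, 'dfdffce')
  2 → (2, 'dffce')
  3 → (6, 'e')
  4 → (4, 'fce')
  5 → (1, 'fdffce')
  6 → (3, 'ffce')

SA = [5, 0, 2, 6, 4, 1, 3]
[i] adj suffixes → lcp
  [1] 5/0 → 0 ('')
  [2] 0/2 → 2 ('df')
  [3] 2/6 → 0 ('')
  [4] 6/4 → 0 ('')
  [5] 4/1 → 1 ('f')
  [6] 1/3 → 1 ('f')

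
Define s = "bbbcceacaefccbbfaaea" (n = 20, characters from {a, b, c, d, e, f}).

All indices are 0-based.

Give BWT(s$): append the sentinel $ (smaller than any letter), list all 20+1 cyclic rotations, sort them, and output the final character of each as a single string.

aefeac$bcbbacfbcacabe

rank  rotation               last
    0  $bbbcceacaefccbbfaaea  a
    1  a$bbbcceacaefccbbfaae  e
    2  aaea$bbbcceacaefccbbf  f
    3  acaefccbbfaaea$bbbcce  e
    4  aea$bbbcceacaefccbbfa  a
    5  aefccbbfaaea$bbbcceac  c
    6  bbbcceacaefccbbfaaea$  $
    7  bbcceacaefccbbfaaea$b  b
    8  bbfaaea$bbbcceacaefcc  c
    9  bcceacaefccbbfaaea$bb  b
   10  bfaaea$bbbcceacaefccb  b
   11  caefccbbfaaea$bbbccea  a
   12  cbbfaaea$bbbcceacaefc  c
   13  ccbbfaaea$bbbcceacaef  f
   14  cceacaefccbbfaaea$bbb  b
   15  ceacaefccbbfaaea$bbbc  c
   16  ea$bbbcceacaefccbbfaa  a
   17  eacaefccbbfaaea$bbbcc  c
   18  efccbbfaaea$bbbcceaca  a
   19  faaea$bbbcceacaefccbb  b
   20  fccbbfaaea$bbbcceacae  e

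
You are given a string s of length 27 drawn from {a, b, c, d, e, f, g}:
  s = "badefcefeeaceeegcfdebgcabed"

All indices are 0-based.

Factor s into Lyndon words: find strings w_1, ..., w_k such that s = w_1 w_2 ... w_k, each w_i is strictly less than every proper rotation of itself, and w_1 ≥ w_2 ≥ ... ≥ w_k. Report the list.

emit factor 1: 'b' (i=0, period=1)
emit factor 2: 'adefcefee' (i=1, period=9)
emit factor 3: 'aceeegcfdebgc' (i=10, period=13)
emit factor 4: 'abed' (i=23, period=4)

["b", "adefcefee", "aceeegcfdebgc", "abed"]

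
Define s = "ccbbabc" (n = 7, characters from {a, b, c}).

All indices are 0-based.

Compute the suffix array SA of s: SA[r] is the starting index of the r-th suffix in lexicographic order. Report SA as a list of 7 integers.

rank | idx | suffix
   0 |   4 | abc
   1 |   3 | babc
   2 |   2 | bbabc
   3 |   5 | bc
   4 |   6 | c
   5 |   1 | cbbabc
   6 |   0 | ccbbabc

[4, 3, 2, 5, 6, 1, 0]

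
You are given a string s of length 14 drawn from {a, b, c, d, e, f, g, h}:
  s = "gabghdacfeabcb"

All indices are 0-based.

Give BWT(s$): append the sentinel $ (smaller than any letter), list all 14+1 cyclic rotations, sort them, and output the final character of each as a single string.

rank  rotation         last
    0  $gabghdacfeabcb  b
    1  abcb$gabghdacfe  e
    2  abghdacfeabcb$g  g
    3  acfeabcb$gabghd  d
    4  b$gabghdacfeabc  c
    5  bcb$gabghdacfea  a
    6  bghdacfeabcb$ga  a
    7  cb$gabghdacfeab  b
    8  cfeabcb$gabghda  a
    9  dacfeabcb$gabgh  h
   10  eabcb$gabghdacf  f
   11  feabcb$gabghdac  c
   12  gabghdacfeabcb$  $
   13  ghdacfeabcb$gab  b
   14  hdacfeabcb$gabg  g

begdcaabahfc$bg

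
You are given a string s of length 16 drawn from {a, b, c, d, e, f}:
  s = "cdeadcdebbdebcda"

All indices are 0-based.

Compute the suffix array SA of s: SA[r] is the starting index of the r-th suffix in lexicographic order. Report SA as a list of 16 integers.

sorted suffixes:
  #0 SA[0]=15  'a'
  #1 SA[1]=3  'adcdebbdebcda'
  #2 SA[2]=8  'bbdebcda'
  #3 SA[3]=12  'bcda'
  #4 SA[4]=9  'bdebcda'
  #5 SA[5]=13  'cda'
  #6 SA[6]=0  'cdeadcdebbdebcda'
  #7 SA[7]=5  'cdebbdebcda'
  #8 SA[8]=14  'da'
  #9 SA[9]=4  'dcdebbdebcda'
  #10 SA[10]=1  'deadcdebbdebcda'
  #11 SA[11]=6  'debbdebcda'
  #12 SA[12]=10  'debcda'
  #13 SA[13]=2  'eadcdebbdebcda'
  #14 SA[14]=7  'ebbdebcda'
  #15 SA[15]=11  'ebcda'

[15, 3, 8, 12, 9, 13, 0, 5, 14, 4, 1, 6, 10, 2, 7, 11]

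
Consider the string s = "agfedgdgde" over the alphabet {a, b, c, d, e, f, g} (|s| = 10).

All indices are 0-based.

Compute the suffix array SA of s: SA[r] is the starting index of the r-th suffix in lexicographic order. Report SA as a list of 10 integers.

sorted suffixes:
  #0 SA[0]=0  'agfedgdgde'
  #1 SA[1]=8  'de'
  #2 SA[2]=6  'dgde'
  #3 SA[3]=4  'dgdgde'
  #4 SA[4]=9  'e'
  #5 SA[5]=3  'edgdgde'
  #6 SA[6]=2  'fedgdgde'
  #7 SA[7]=7  'gde'
  #8 SA[8]=5  'gdgde'
  #9 SA[9]=1  'gfedgdgde'

[0, 8, 6, 4, 9, 3, 2, 7, 5, 1]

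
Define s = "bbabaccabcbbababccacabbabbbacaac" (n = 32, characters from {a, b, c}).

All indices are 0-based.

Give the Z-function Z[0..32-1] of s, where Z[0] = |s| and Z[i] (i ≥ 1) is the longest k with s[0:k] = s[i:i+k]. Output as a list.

[32, 1, 0, 1, 0, 0, 0, 0, 1, 0, 5, 1, 0, 1, 0, 1, 0, 0, 0, 0, 0, 4, 1, 0, 2, 3, 1, 0, 0, 0, 0, 0]

Z[0]=32
i=1: outside box; Z[1]=1 scan→box=[1,2)
i=2: outside box; Z[2]=0
i=3: outside box; Z[3]=1 scan→box=[3,4)
i=4: outside box; Z[4]=0
i=5: outside box; Z[5]=0
i=6: outside box; Z[6]=0
i=7: outside box; Z[7]=0
i=8: outside box; Z[8]=1 scan→box=[8,9)
i=9: outside box; Z[9]=0
i=10: outside box; Z[10]=5 scan→box=[10,15)
i=11: min(r-i=4, Z[1]=1)=1; Z[11]=1
i=12: min(r-i=3, Z[2]=0)=0; Z[12]=0
i=13: min(r-i=2, Z[3]=1)=1; Z[13]=1
i=14: min(r-i=1, Z[4]=0)=0; Z[14]=0
i=15: outside box; Z[15]=1 scan→box=[15,16)
i=16: outside box; Z[16]=0
i=17: outside box; Z[17]=0
i=18: outside box; Z[18]=0
i=19: outside box; Z[19]=0
i=20: outside box; Z[20]=0
i=21: outside box; Z[21]=4 scan→box=[21,25)
i=22: min(r-i=3, Z[1]=1)=1; Z[22]=1
i=23: min(r-i=2, Z[2]=0)=0; Z[23]=0
i=24: min(r-i=1, Z[3]=1)=1; Z[24]=2 scan→box=[24,26)
i=25: min(r-i=1, Z[1]=1)=1; Z[25]=3 scan→box=[25,28)
i=26: min(r-i=2, Z[1]=1)=1; Z[26]=1
i=27: min(r-i=1, Z[2]=0)=0; Z[27]=0
i=28: outside box; Z[28]=0
i=29: outside box; Z[29]=0
i=30: outside box; Z[30]=0
i=31: outside box; Z[31]=0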